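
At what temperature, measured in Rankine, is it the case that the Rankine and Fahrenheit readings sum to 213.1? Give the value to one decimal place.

Let R be the Rankine reading. The Fahrenheit reading is F = 1·R - 459.67.
Require R + F = 213.1: (2)·R - 459.67 = 213.1.
R = (213.1 + 459.67) / (2) = 336.4.

336.4°R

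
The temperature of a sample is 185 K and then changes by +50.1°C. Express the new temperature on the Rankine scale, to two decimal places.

Initial temperature in Celsius: 185 - 273.15 = -88.1500°C.
Final Celsius temperature: -88.1500 + 50.1000 = -38.0500°C.
In Rankine: -38.0500 × 1.8 + 491.67 = 423.18°R.

423.18°R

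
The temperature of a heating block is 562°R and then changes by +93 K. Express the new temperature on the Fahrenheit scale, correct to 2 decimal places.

Initial temperature in Celsius: (562 - 491.67) × 5/9 = 39.0722°C.
The 93 K change is an interval; Kelvin and Celsius degrees are the same size, so ΔC = +93°C.
Final Celsius temperature: 39.0722 + 93.0000 = 132.0722°C.
In Fahrenheit: 132.0722 × 1.8 + 32 = 269.73°F.

269.73°F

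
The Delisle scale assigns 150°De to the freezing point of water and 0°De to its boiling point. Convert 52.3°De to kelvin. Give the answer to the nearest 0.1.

338.3 K

Linear interpolation between the fixed points: C = (52.3 - 150) × 100 / (0 - 150) = 65.1333°C.
Then 65.1333 + 273.15 = 338.3 K.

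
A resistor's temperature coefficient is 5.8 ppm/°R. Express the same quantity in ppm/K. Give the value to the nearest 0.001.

10.440 ppm/K

The quantity depends on a temperature interval, so only the ratio of degree sizes applies; the offset between the scales is irrelevant.
A change of 1 K is a change of 1.8°R, so per K the value is 5.8 × 1.8 = 10.440.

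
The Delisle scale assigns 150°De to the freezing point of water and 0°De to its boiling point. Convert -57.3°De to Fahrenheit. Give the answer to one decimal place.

Linear interpolation between the fixed points: C = (-57.3 - 150) × 100 / (0 - 150) = 138.2000°C.
Then 138.2000 × 1.8 + 32 = 280.8°F.

280.8°F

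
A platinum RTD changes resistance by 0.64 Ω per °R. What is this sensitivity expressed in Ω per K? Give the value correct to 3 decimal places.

Since only a temperature interval is involved, the additive offset between the scales drops out.
A change of 1 K is a change of 1.8°R, so per K the value is 0.64 × 1.8 = 1.152.

1.152 Ω per K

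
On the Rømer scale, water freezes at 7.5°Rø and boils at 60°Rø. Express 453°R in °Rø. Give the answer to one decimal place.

First in Celsius: (453 - 491.67) × 5/9 = -21.4833°C.
Linearly onto the Rømer scale: 7.5 + (-21.4833 / 100) × (60 - 7.5) = -3.8°Rø.

-3.8°Rø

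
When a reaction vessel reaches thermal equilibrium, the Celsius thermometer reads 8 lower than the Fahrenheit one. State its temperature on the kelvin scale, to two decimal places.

Let x be the Fahrenheit reading; then the Celsius reading is 5/9·x - 17.7778.
(5/9·x - 17.7778) - x = -8  ⇒  (-4/9)·x = 88/9  ⇒  x = -22.0000°F.
In Celsius: (-22 - 32) × 5/9 = -30.0000°C.
In kelvin: -30.0000 + 273.15 = 243.15 K.

243.15 K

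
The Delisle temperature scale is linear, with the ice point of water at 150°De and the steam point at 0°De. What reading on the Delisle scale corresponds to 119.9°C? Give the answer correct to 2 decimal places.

-29.85°De

Linearly onto the Delisle scale: 150 + (119.9000 / 100) × (0 - 150) = -29.85°De.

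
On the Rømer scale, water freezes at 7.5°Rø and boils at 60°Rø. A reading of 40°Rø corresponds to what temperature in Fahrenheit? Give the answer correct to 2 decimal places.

143.43°F

Linear interpolation between the fixed points: C = (40 - 7.5) × 100 / (60 - 7.5) = 61.9048°C.
Then 61.9048 × 1.8 + 32 = 143.43°F.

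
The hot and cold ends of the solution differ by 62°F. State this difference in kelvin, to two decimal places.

34.44 K

Only the scale ratio 5/9 matters for a change in temperature.
62 × 5/9 = 34.44.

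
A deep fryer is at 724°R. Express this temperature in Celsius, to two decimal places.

129.07°C

In Celsius: (724 - 491.67) × 5/9 = 129.0722°C.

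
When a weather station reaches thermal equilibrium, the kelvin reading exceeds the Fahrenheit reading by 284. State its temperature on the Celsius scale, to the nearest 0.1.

-53.6°C

Let x be the Fahrenheit reading; then the kelvin reading is 5/9·x + 255.372.
(5/9·x + 255.372) - x = 284  ⇒  (-4/9)·x = 28.6278  ⇒  x = -64.4125°F.
In Celsius: (-64.4125 - 32) × 5/9 = -53.6°C.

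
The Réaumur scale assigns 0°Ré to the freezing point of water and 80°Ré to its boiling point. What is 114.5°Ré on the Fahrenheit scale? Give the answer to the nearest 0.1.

Linear interpolation between the fixed points: C = (114.5 - 0) × 100 / (80 - 0) = 143.1250°C.
Then 143.1250 × 1.8 + 32 = 289.6°F.

289.6°F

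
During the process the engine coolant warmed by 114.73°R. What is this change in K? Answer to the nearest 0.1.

63.7 K

Only the scale ratio 5/9 matters for a change in temperature.
114.73 × 5/9 = 63.7.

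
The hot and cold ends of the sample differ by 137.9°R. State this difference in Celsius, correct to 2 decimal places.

76.61°C

An interval of 1°R corresponds to 5/9°C.
137.9 × 5/9 = 76.61.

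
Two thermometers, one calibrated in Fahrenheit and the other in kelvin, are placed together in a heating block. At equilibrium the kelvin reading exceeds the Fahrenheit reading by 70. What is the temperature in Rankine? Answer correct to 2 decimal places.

Let x be the Fahrenheit reading; then the kelvin reading is 5/9·x + 255.372.
(5/9·x + 255.372) - x = 70  ⇒  (-4/9)·x = -185.372  ⇒  x = 417.0875°F.
In Celsius: (417.0875 - 32) × 5/9 = 213.9375°C.
In Rankine: 213.9375 × 1.8 + 491.67 = 876.76°R.

876.76°R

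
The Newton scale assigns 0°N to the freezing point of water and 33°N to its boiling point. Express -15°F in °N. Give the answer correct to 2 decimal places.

First in Celsius: (-15 - 32) × 5/9 = -26.1111°C.
Linearly onto the Newton scale: 0 + (-26.1111 / 100) × (33 - 0) = -8.62°N.

-8.62°N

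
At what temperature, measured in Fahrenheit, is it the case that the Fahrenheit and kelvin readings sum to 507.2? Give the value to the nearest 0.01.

Let F be the Fahrenheit reading. The kelvin reading is K = 5/9·F + 255.372.
Require F + K = 507.2: (14/9)·F + 255.372 = 507.2.
F = (507.2 - 255.372) / (14/9) = 161.89.

161.89°F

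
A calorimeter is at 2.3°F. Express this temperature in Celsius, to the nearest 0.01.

In Celsius: (2.3 - 32) × 5/9 = -16.5000°C.

-16.50°C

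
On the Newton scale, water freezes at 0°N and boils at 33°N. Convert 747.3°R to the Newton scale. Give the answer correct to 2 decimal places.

46.87°N

First in Celsius: (747.3 - 491.67) × 5/9 = 142.0167°C.
Linearly onto the Newton scale: 0 + (142.0167 / 100) × (33 - 0) = 46.87°N.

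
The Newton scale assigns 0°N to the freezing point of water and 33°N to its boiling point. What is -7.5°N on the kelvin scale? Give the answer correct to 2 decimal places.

250.42 K

Linear interpolation between the fixed points: C = (-7.5 - 0) × 100 / (33 - 0) = -22.7273°C.
Then -22.7273 + 273.15 = 250.42 K.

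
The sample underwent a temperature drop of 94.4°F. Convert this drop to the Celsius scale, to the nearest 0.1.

52.4°C

For a temperature interval the offset drops out; only the factor 5/9 applies.
94.4 × 5/9 = 52.4.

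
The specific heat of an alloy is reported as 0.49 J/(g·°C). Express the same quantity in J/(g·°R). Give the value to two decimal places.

Since only a temperature interval is involved, the additive offset between the scales drops out.
A change of 1°R is a change of 5/9°C, so per °R the value is 0.49 × 5/9 = 0.27.

0.27 J/(g·°R)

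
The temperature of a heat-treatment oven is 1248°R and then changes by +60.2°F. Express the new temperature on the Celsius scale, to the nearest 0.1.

453.6°C

Initial temperature in Celsius: (1248 - 491.67) × 5/9 = 420.1833°C.
The 60.2°F change is an interval, so only the factor 5/9 applies: +60.2 × 5/9 = +33.4444°C.
Final Celsius temperature: 420.1833 + 33.4444 = 453.6278°C.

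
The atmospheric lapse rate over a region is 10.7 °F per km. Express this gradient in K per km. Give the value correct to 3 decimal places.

5.944 K/km

The quantity depends on a temperature interval, so only the ratio of degree sizes applies; the offset between the scales is irrelevant.
A change of 1°F is a change of 5/9 K, so 10.7 × 5/9 = 5.944.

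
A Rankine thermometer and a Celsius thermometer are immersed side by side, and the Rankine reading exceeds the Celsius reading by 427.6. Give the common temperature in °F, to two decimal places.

-112.16°F

Let x be the Rankine reading; then the Celsius reading is 5/9·x - 273.15.
(5/9·x - 273.15) - x = -427.6  ⇒  (-4/9)·x = -154.45  ⇒  x = 347.5125°R.
In Celsius: (347.5125 - 491.67) × 5/9 = -80.0875°C.
In Fahrenheit: -80.0875 × 1.8 + 32 = -112.16°F.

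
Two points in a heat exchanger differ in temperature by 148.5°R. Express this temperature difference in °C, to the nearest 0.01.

An interval of 1°R corresponds to 5/9°C.
148.5 × 5/9 = 82.50.

82.50°C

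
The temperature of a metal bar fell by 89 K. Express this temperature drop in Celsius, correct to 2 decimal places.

Kelvin and Celsius degrees are the same size, so the interval is unchanged: 89.00.

89.00°C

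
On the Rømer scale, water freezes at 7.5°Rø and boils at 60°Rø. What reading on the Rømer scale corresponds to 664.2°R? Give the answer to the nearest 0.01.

57.82°Rø

First in Celsius: (664.2 - 491.67) × 5/9 = 95.8500°C.
Linearly onto the Rømer scale: 7.5 + (95.8500 / 100) × (60 - 7.5) = 57.82°Rø.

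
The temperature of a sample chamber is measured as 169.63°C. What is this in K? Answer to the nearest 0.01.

442.78 K

In kelvin: 169.6300 + 273.15 = 442.78 K.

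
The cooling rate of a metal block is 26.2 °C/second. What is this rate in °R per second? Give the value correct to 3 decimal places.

The quantity depends on a temperature interval, so only the ratio of degree sizes applies; the offset between the scales is irrelevant.
A change of 1°C is a change of 1.8°R, so 26.2 × 1.8 = 47.160.

47.160 °R/second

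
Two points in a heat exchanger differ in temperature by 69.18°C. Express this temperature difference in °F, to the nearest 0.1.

For a temperature interval the offset drops out; only the factor 1.8 applies.
69.18 × 1.8 = 124.5.

124.5°F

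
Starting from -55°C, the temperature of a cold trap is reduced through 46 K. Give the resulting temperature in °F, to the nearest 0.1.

-149.8°F

The 46 K change is an interval; Kelvin and Celsius degrees are the same size, so ΔC = -46°C.
Final Celsius temperature: -55.0000 - 46.0000 = -101.0000°C.
In Fahrenheit: -101.0000 × 1.8 + 32 = -149.8°F.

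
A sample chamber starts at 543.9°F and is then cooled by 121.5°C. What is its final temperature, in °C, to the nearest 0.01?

Initial temperature in Celsius: (543.9 - 32) × 5/9 = 284.3889°C.
Final Celsius temperature: 284.3889 - 121.5000 = 162.8889°C.

162.89°C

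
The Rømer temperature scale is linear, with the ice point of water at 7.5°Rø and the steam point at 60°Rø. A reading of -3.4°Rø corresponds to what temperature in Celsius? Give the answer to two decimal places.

Linear interpolation between the fixed points: C = (-3.4 - 7.5) × 100 / (60 - 7.5) = -20.7619°C.

-20.76°C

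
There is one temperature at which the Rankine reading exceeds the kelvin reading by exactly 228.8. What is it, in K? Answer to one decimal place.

Let K be the kelvin reading. The Rankine reading is R = 1.8·K.
Require R - K = 228.8: (0.8)·K = 228.8.
K = (228.8) / (0.8) = 286.0.

286.0 K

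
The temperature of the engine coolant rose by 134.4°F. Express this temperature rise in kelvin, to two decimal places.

74.67 K

For a temperature interval the offset drops out; only the factor 5/9 applies.
134.4 × 5/9 = 74.67.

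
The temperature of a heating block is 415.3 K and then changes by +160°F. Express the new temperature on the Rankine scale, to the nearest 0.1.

907.5°R

Initial temperature in Celsius: 415.3 - 273.15 = 142.1500°C.
The 160°F change is an interval, so only the factor 5/9 applies: +160 × 5/9 = +88.8889°C.
Final Celsius temperature: 142.1500 + 88.8889 = 231.0389°C.
In Rankine: 231.0389 × 1.8 + 491.67 = 907.5°R.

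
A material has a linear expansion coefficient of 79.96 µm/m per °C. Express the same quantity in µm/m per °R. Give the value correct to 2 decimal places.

Since only a temperature interval is involved, the additive offset between the scales drops out.
A change of 1°R is a change of 5/9°C, so per °R the value is 79.96 × 5/9 = 44.42.

44.42 µm/m per °R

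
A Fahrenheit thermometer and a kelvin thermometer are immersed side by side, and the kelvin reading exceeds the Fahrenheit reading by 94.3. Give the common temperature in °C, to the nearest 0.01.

183.56°C

Let x be the Fahrenheit reading; then the kelvin reading is 5/9·x + 255.372.
(5/9·x + 255.372) - x = 94.3  ⇒  (-4/9)·x = -161.072  ⇒  x = 362.4125°F.
In Celsius: (362.4125 - 32) × 5/9 = 183.56°C.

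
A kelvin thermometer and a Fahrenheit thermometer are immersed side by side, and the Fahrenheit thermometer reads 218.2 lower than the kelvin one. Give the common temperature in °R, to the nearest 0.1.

543.3°R

Let x be the kelvin reading; then the Fahrenheit reading is 1.8·x - 459.67.
(1.8·x - 459.67) - x = -218.2  ⇒  (0.8)·x = 241.47  ⇒  x = 301.8375 K.
In Celsius: 301.8375 - 273.15 = 28.6875°C.
In Rankine: 28.6875 × 1.8 + 491.67 = 543.3°R.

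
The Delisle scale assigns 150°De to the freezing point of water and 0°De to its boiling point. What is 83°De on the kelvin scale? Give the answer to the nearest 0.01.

Linear interpolation between the fixed points: C = (83 - 150) × 100 / (0 - 150) = 44.6667°C.
Then 44.6667 + 273.15 = 317.82 K.

317.82 K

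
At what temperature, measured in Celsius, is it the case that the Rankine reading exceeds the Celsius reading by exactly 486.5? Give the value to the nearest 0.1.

Let C be the Celsius reading. The Rankine reading is R = 1.8·C + 491.67.
Require R - C = 486.5: (0.8)·C + 491.67 = 486.5.
C = (486.5 - 491.67) / (0.8) = -6.5.

-6.5°C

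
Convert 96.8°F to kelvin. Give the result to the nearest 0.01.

In Celsius: (96.8 - 32) × 5/9 = 36.0000°C.
In kelvin: 36.0000 + 273.15 = 309.15 K.

309.15 K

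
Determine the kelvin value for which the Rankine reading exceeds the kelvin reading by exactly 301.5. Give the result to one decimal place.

Let K be the kelvin reading. The Rankine reading is R = 1.8·K.
Require R - K = 301.5: (0.8)·K = 301.5.
K = (301.5) / (0.8) = 376.9.

376.9 K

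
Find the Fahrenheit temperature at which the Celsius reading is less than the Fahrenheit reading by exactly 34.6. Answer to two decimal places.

37.85°F

Let F be the Fahrenheit reading. The Celsius reading is C = 5/9·F - 17.7778.
Require C - F = -34.6: (-4/9)·F - 17.7778 = -34.6.
F = (-34.6 + 17.7778) / (-4/9) = 37.85.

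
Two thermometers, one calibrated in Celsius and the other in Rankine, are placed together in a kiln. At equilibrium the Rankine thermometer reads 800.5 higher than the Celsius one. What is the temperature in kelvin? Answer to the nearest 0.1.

659.2 K

Let x be the Celsius reading; then the Rankine reading is 1.8·x + 491.67.
(1.8·x + 491.67) - x = 800.5  ⇒  (0.8)·x = 308.83  ⇒  x = 386.0375°C.
In kelvin: 386.0375 + 273.15 = 659.2 K.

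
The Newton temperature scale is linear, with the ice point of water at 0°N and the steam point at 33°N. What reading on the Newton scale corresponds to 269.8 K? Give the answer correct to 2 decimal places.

First in Celsius: 269.8 - 273.15 = -3.3500°C.
Linearly onto the Newton scale: 0 + (-3.3500 / 100) × (33 - 0) = -1.11°N.

-1.11°N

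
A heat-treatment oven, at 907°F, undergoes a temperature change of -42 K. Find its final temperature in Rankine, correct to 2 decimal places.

1291.07°R

Initial temperature in Celsius: (907 - 32) × 5/9 = 486.1111°C.
The 42 K change is an interval; Kelvin and Celsius degrees are the same size, so ΔC = -42°C.
Final Celsius temperature: 486.1111 - 42.0000 = 444.1111°C.
In Rankine: 444.1111 × 1.8 + 491.67 = 1291.07°R.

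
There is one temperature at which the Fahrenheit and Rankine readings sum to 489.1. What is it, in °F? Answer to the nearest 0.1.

14.7°F

Let F be the Fahrenheit reading. The Rankine reading is R = 1·F + 459.67.
Require F + R = 489.1: (2)·F + 459.67 = 489.1.
F = (489.1 - 459.67) / (2) = 14.7.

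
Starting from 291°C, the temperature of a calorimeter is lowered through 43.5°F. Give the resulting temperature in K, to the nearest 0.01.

539.98 K

The 43.5°F change is an interval, so only the factor 5/9 applies: -43.5 × 5/9 = -24.1667°C.
Final Celsius temperature: 291.0000 - 24.1667 = 266.8333°C.
In kelvin: 266.8333 + 273.15 = 539.98 K.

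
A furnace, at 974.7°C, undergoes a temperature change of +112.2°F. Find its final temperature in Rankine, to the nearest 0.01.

2358.33°R

The 112.2°F change is an interval, so only the factor 5/9 applies: +112.2 × 5/9 = +62.3333°C.
Final Celsius temperature: 974.7000 + 62.3333 = 1037.0333°C.
In Rankine: 1037.0333 × 1.8 + 491.67 = 2358.33°R.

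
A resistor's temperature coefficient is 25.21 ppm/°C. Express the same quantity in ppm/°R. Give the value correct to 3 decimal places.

14.006 ppm/°R

Since only a temperature interval is involved, the additive offset between the scales drops out.
A change of 1°R is a change of 5/9°C, so per °R the value is 25.21 × 5/9 = 14.006.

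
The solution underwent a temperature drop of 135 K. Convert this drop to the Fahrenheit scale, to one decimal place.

An interval of 1 K corresponds to 1.8°F.
135 × 1.8 = 243.0.

243.0°F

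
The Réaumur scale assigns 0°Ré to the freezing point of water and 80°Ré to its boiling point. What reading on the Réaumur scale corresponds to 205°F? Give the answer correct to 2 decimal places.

First in Celsius: (205 - 32) × 5/9 = 96.1111°C.
Linearly onto the Réaumur scale: 0 + (96.1111 / 100) × (80 - 0) = 76.89°Ré.

76.89°Ré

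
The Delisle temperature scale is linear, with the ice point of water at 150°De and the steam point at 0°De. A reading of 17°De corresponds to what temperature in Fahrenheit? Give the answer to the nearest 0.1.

Linear interpolation between the fixed points: C = (17 - 150) × 100 / (0 - 150) = 88.6667°C.
Then 88.6667 × 1.8 + 32 = 191.6°F.

191.6°F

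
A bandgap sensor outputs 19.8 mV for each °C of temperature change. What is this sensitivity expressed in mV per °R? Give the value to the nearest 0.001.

Since only a temperature interval is involved, the additive offset between the scales drops out.
A change of 1°R is a change of 5/9°C, so per °R the value is 19.8 × 5/9 = 11.000.

11.000 mV per °R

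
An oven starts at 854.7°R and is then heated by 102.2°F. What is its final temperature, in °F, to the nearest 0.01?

497.23°F

Initial temperature in Celsius: (854.7 - 491.67) × 5/9 = 201.6833°C.
The 102.2°F change is an interval, so only the factor 5/9 applies: +102.2 × 5/9 = +56.7778°C.
Final Celsius temperature: 201.6833 + 56.7778 = 258.4611°C.
In Fahrenheit: 258.4611 × 1.8 + 32 = 497.23°F.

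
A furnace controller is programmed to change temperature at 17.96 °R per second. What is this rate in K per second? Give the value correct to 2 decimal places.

9.98 K/second

Since only a temperature interval is involved, the additive offset between the scales drops out.
A change of 1°R is a change of 5/9 K, so 17.96 × 5/9 = 9.98.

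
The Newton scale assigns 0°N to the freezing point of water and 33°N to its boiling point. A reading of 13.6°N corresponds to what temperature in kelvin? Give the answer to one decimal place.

314.4 K

Linear interpolation between the fixed points: C = (13.6 - 0) × 100 / (33 - 0) = 41.2121°C.
Then 41.2121 + 273.15 = 314.4 K.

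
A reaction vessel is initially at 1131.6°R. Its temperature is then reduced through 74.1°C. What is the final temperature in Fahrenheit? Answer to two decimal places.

Initial temperature in Celsius: (1131.6 - 491.67) × 5/9 = 355.5167°C.
Final Celsius temperature: 355.5167 - 74.1000 = 281.4167°C.
In Fahrenheit: 281.4167 × 1.8 + 32 = 538.55°F.

538.55°F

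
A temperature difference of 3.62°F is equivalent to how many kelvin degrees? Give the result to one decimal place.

For a temperature interval the offset drops out; only the factor 5/9 applies.
3.62 × 5/9 = 2.0.

2.0 K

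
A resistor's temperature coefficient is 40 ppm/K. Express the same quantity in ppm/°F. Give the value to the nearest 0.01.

The quantity depends on a temperature interval, so only the ratio of degree sizes applies; the offset between the scales is irrelevant.
A change of 1°F is a change of 5/9 K, so per °F the value is 40 × 5/9 = 22.22.

22.22 ppm/°F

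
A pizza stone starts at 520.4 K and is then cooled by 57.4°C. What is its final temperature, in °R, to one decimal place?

833.4°R

Initial temperature in Celsius: 520.4 - 273.15 = 247.2500°C.
Final Celsius temperature: 247.2500 - 57.4000 = 189.8500°C.
In Rankine: 189.8500 × 1.8 + 491.67 = 833.4°R.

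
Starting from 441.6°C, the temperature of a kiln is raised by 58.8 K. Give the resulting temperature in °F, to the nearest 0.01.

The 58.8 K change is an interval; Kelvin and Celsius degrees are the same size, so ΔC = +58.8°C.
Final Celsius temperature: 441.6000 + 58.8000 = 500.4000°C.
In Fahrenheit: 500.4000 × 1.8 + 32 = 932.72°F.

932.72°F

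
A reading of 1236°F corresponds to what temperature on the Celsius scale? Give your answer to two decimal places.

668.89°C

In Celsius: (1236 - 32) × 5/9 = 668.8889°C.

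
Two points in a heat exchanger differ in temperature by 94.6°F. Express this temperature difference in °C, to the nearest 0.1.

Only the scale ratio 5/9 matters for a change in temperature.
94.6 × 5/9 = 52.6.

52.6°C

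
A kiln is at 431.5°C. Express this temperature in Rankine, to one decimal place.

1268.4°R

In Rankine: 431.5000 × 1.8 + 491.67 = 1268.4°R.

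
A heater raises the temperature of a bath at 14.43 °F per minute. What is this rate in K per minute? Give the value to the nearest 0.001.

The quantity depends on a temperature interval, so only the ratio of degree sizes applies; the offset between the scales is irrelevant.
A change of 1°F is a change of 5/9 K, so 14.43 × 5/9 = 8.017.

8.017 K/minute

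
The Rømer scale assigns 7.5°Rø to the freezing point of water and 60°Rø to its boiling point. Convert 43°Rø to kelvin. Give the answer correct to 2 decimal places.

Linear interpolation between the fixed points: C = (43 - 7.5) × 100 / (60 - 7.5) = 67.6190°C.
Then 67.6190 + 273.15 = 340.77 K.

340.77 K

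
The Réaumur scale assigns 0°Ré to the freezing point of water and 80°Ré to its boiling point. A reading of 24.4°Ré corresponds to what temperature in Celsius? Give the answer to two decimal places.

30.50°C

Linear interpolation between the fixed points: C = (24.4 - 0) × 100 / (80 - 0) = 30.5000°C.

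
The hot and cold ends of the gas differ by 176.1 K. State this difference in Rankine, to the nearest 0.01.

316.98°R

An interval of 1 K corresponds to 1.8°R.
176.1 × 1.8 = 316.98.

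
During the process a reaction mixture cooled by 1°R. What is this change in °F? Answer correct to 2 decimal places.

Rankine and Fahrenheit degrees are the same size, so the interval is unchanged: 1.00.

1.00°F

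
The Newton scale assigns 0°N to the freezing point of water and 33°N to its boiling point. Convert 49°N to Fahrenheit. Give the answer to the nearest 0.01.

Linear interpolation between the fixed points: C = (49 - 0) × 100 / (33 - 0) = 148.4848°C.
Then 148.4848 × 1.8 + 32 = 299.27°F.

299.27°F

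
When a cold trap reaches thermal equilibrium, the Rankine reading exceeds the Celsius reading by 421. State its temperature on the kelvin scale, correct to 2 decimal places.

Let x be the Rankine reading; then the Celsius reading is 5/9·x - 273.15.
(5/9·x - 273.15) - x = -421  ⇒  (-4/9)·x = -147.85  ⇒  x = 332.6625°R.
In Celsius: (332.6625 - 491.67) × 5/9 = -88.3375°C.
In kelvin: -88.3375 + 273.15 = 184.81 K.

184.81 K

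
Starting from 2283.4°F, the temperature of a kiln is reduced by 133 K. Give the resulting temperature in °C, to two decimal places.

1117.78°C

Initial temperature in Celsius: (2283.4 - 32) × 5/9 = 1250.7778°C.
The 133 K change is an interval; Kelvin and Celsius degrees are the same size, so ΔC = -133°C.
Final Celsius temperature: 1250.7778 - 133.0000 = 1117.7778°C.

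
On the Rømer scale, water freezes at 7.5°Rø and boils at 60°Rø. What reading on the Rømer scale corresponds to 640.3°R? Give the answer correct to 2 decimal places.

First in Celsius: (640.3 - 491.67) × 5/9 = 82.5722°C.
Linearly onto the Rømer scale: 7.5 + (82.5722 / 100) × (60 - 7.5) = 50.85°Rø.

50.85°Rø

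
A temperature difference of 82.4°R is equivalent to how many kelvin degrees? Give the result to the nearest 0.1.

An interval of 1°R corresponds to 5/9 K.
82.4 × 5/9 = 45.8.

45.8 K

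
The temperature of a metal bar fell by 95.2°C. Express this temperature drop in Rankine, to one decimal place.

171.4°R

For a temperature interval the offset drops out; only the factor 1.8 applies.
95.2 × 1.8 = 171.4.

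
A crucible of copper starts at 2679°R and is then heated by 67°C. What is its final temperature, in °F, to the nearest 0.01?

Initial temperature in Celsius: (2679 - 491.67) × 5/9 = 1215.1833°C.
Final Celsius temperature: 1215.1833 + 67.0000 = 1282.1833°C.
In Fahrenheit: 1282.1833 × 1.8 + 32 = 2339.93°F.

2339.93°F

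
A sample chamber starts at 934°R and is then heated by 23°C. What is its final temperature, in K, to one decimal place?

541.9 K

Initial temperature in Celsius: (934 - 491.67) × 5/9 = 245.7389°C.
Final Celsius temperature: 245.7389 + 23.0000 = 268.7389°C.
In kelvin: 268.7389 + 273.15 = 541.9 K.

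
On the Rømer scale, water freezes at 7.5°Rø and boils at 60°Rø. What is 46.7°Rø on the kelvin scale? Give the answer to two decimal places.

347.82 K

Linear interpolation between the fixed points: C = (46.7 - 7.5) × 100 / (60 - 7.5) = 74.6667°C.
Then 74.6667 + 273.15 = 347.82 K.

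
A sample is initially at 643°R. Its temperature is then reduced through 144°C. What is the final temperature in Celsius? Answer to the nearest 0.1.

Initial temperature in Celsius: (643 - 491.67) × 5/9 = 84.0722°C.
Final Celsius temperature: 84.0722 - 144.0000 = -59.9278°C.

-59.9°C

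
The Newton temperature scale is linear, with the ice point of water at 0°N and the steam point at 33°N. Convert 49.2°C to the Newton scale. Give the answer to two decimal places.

Linearly onto the Newton scale: 0 + (49.2000 / 100) × (33 - 0) = 16.24°N.

16.24°N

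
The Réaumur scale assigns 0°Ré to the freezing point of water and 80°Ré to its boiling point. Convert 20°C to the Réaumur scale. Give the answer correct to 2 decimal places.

16.00°Ré

Linearly onto the Réaumur scale: 0 + (20.0000 / 100) × (80 - 0) = 16.00°Ré.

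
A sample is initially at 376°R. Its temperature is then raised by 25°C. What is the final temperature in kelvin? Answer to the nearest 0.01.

Initial temperature in Celsius: (376 - 491.67) × 5/9 = -64.2611°C.
Final Celsius temperature: -64.2611 + 25.0000 = -39.2611°C.
In kelvin: -39.2611 + 273.15 = 233.89 K.

233.89 K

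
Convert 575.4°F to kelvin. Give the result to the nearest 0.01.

In Celsius: (575.4 - 32) × 5/9 = 301.8889°C.
In kelvin: 301.8889 + 273.15 = 575.04 K.

575.04 K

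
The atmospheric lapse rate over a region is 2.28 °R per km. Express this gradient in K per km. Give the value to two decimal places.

1.27 K/km

The quantity depends on a temperature interval, so only the ratio of degree sizes applies; the offset between the scales is irrelevant.
A change of 1°R is a change of 5/9 K, so 2.28 × 5/9 = 1.27.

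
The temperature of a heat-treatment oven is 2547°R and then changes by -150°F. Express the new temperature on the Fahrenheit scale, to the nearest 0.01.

1937.33°F

Initial temperature in Celsius: (2547 - 491.67) × 5/9 = 1141.8500°C.
The 150°F change is an interval, so only the factor 5/9 applies: -150 × 5/9 = -83.3333°C.
Final Celsius temperature: 1141.8500 - 83.3333 = 1058.5167°C.
In Fahrenheit: 1058.5167 × 1.8 + 32 = 1937.33°F.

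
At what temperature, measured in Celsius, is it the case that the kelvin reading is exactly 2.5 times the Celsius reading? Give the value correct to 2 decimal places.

Let C be the Celsius reading. The kelvin reading is K = 1·C + 273.15.
Require K = 2.5·C: 1·C + 273.15 = 2.5·C.
(-1.5)·C = -273.15  ⇒  C = 182.10.

182.10°C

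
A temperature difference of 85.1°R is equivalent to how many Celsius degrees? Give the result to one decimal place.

Only the scale ratio 5/9 matters for a change in temperature.
85.1 × 5/9 = 47.3.

47.3°C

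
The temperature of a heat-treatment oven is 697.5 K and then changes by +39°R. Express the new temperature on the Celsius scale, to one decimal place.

Initial temperature in Celsius: 697.5 - 273.15 = 424.3500°C.
The 39°R change is an interval, so only the factor 5/9 applies: +39 × 5/9 = +21.6667°C.
Final Celsius temperature: 424.3500 + 21.6667 = 446.0167°C.

446.0°C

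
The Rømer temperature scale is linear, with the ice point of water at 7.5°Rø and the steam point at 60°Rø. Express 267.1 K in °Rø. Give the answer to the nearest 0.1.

4.3°Rø

First in Celsius: 267.1 - 273.15 = -6.0500°C.
Linearly onto the Rømer scale: 7.5 + (-6.0500 / 100) × (60 - 7.5) = 4.3°Rø.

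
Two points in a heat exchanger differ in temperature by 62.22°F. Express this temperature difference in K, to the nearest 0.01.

An interval of 1°F corresponds to 5/9 K.
62.22 × 5/9 = 34.57.

34.57 K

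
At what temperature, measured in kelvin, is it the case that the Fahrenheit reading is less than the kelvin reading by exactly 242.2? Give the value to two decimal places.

Let K be the kelvin reading. The Fahrenheit reading is F = 1.8·K - 459.67.
Require F - K = -242.2: (0.8)·K - 459.67 = -242.2.
K = (-242.2 + 459.67) / (0.8) = 271.84.

271.84 K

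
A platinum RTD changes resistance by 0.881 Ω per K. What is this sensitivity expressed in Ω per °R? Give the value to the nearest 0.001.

0.489 Ω per °R

The quantity depends on a temperature interval, so only the ratio of degree sizes applies; the offset between the scales is irrelevant.
A change of 1°R is a change of 5/9 K, so per °R the value is 0.881 × 5/9 = 0.489.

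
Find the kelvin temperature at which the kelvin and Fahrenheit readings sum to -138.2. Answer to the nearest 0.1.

Let K be the kelvin reading. The Fahrenheit reading is F = 1.8·K - 459.67.
Require K + F = -138.2: (2.8)·K - 459.67 = -138.2.
K = (-138.2 + 459.67) / (2.8) = 114.8.

114.8 K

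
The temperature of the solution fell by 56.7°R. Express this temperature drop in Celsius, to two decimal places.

An interval of 1°R corresponds to 5/9°C.
56.7 × 5/9 = 31.50.

31.50°C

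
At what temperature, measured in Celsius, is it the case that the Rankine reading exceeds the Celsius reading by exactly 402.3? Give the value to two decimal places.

Let C be the Celsius reading. The Rankine reading is R = 1.8·C + 491.67.
Require R - C = 402.3: (0.8)·C + 491.67 = 402.3.
C = (402.3 - 491.67) / (0.8) = -111.71.

-111.71°C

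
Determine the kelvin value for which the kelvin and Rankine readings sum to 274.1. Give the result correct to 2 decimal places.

Let K be the kelvin reading. The Rankine reading is R = 1.8·K.
Require K + R = 274.1: (2.8)·K = 274.1.
K = (274.1) / (2.8) = 97.89.

97.89 K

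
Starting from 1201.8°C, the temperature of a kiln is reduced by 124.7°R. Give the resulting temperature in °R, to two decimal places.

The 124.7°R change is an interval, so only the factor 5/9 applies: -124.7 × 5/9 = -69.2778°C.
Final Celsius temperature: 1201.8000 - 69.2778 = 1132.5222°C.
In Rankine: 1132.5222 × 1.8 + 491.67 = 2530.21°R.

2530.21°R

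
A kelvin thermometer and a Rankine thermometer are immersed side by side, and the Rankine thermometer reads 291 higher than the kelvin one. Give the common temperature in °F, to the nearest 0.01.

Let x be the kelvin reading; then the Rankine reading is 1.8·x.
(1.8·x) - x = 291  ⇒  (0.8)·x = 291  ⇒  x = 363.7500 K.
In Celsius: 363.75 - 273.15 = 90.6000°C.
In Fahrenheit: 90.6000 × 1.8 + 32 = 195.08°F.

195.08°F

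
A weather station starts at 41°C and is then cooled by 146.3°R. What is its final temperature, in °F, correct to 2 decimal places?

The 146.3°R change is an interval, so only the factor 5/9 applies: -146.3 × 5/9 = -81.2778°C.
Final Celsius temperature: 41.0000 - 81.2778 = -40.2778°C.
In Fahrenheit: -40.2778 × 1.8 + 32 = -40.50°F.

-40.50°F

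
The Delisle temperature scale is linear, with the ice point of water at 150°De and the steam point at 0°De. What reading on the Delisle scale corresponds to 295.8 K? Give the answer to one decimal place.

116.0°De

First in Celsius: 295.8 - 273.15 = 22.6500°C.
Linearly onto the Delisle scale: 150 + (22.6500 / 100) × (0 - 150) = 116.0°De.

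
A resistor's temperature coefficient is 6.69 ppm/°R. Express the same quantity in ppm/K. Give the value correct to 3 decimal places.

The quantity depends on a temperature interval, so only the ratio of degree sizes applies; the offset between the scales is irrelevant.
A change of 1 K is a change of 1.8°R, so per K the value is 6.69 × 1.8 = 12.042.

12.042 ppm/K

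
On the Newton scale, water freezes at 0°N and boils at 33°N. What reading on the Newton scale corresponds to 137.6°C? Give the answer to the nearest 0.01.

45.41°N

Linearly onto the Newton scale: 0 + (137.6000 / 100) × (33 - 0) = 45.41°N.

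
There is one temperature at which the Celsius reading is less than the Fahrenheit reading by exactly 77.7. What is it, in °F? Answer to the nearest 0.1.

Let F be the Fahrenheit reading. The Celsius reading is C = 5/9·F - 17.7778.
Require C - F = -77.7: (-4/9)·F - 17.7778 = -77.7.
F = (-77.7 + 17.7778) / (-4/9) = 134.8.

134.8°F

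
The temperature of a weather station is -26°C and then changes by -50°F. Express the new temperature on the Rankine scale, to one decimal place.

The 50°F change is an interval, so only the factor 5/9 applies: -50 × 5/9 = -27.7778°C.
Final Celsius temperature: -26.0000 - 27.7778 = -53.7778°C.
In Rankine: -53.7778 × 1.8 + 491.67 = 394.9°R.

394.9°R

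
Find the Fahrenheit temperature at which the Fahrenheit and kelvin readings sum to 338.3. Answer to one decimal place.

Let F be the Fahrenheit reading. The kelvin reading is K = 5/9·F + 255.372.
Require F + K = 338.3: (14/9)·F + 255.372 = 338.3.
F = (338.3 - 255.372) / (14/9) = 53.3.

53.3°F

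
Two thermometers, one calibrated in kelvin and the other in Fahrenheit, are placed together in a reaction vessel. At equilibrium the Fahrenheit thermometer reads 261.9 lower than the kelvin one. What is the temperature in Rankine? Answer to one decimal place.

Let x be the kelvin reading; then the Fahrenheit reading is 1.8·x - 459.67.
(1.8·x - 459.67) - x = -261.9  ⇒  (0.8)·x = 197.77  ⇒  x = 247.2125 K.
In Celsius: 247.2125 - 273.15 = -25.9375°C.
In Rankine: -25.9375 × 1.8 + 491.67 = 445.0°R.

445.0°R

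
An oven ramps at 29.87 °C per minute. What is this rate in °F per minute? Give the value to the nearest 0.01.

Since only a temperature interval is involved, the additive offset between the scales drops out.
A change of 1°C is a change of 1.8°F, so 29.87 × 1.8 = 53.77.

53.77 °F/minute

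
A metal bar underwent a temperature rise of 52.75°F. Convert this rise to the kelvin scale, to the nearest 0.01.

29.31 K

An interval of 1°F corresponds to 5/9 K.
52.75 × 5/9 = 29.31.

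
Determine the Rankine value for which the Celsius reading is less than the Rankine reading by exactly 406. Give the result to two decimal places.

Let R be the Rankine reading. The Celsius reading is C = 5/9·R - 273.15.
Require C - R = -406: (-4/9)·R - 273.15 = -406.
R = (-406 + 273.15) / (-4/9) = 298.91.

298.91°R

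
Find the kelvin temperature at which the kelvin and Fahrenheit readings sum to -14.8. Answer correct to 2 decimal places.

158.88 K

Let K be the kelvin reading. The Fahrenheit reading is F = 1.8·K - 459.67.
Require K + F = -14.8: (2.8)·K - 459.67 = -14.8.
K = (-14.8 + 459.67) / (2.8) = 158.88.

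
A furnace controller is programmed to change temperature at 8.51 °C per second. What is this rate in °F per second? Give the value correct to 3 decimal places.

15.318 °F/second

The quantity depends on a temperature interval, so only the ratio of degree sizes applies; the offset between the scales is irrelevant.
A change of 1°C is a change of 1.8°F, so 8.51 × 1.8 = 15.318.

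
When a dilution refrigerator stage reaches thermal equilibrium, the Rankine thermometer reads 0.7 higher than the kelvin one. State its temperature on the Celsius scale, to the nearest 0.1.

-272.3°C

Let x be the kelvin reading; then the Rankine reading is 1.8·x.
(1.8·x) - x = 0.7  ⇒  (0.8)·x = 0.7  ⇒  x = 0.8750 K.
In Celsius: 0.875 - 273.15 = -272.3°C.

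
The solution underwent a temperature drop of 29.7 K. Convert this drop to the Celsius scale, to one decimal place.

29.7°C

Kelvin and Celsius degrees are the same size, so the interval is unchanged: 29.7.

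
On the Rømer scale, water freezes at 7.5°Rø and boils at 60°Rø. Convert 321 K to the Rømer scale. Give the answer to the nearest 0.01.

32.62°Rø

First in Celsius: 321 - 273.15 = 47.8500°C.
Linearly onto the Rømer scale: 7.5 + (47.8500 / 100) × (60 - 7.5) = 32.62°Rø.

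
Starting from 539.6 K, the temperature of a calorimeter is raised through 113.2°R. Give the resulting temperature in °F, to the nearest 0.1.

Initial temperature in Celsius: 539.6 - 273.15 = 266.4500°C.
The 113.2°R change is an interval, so only the factor 5/9 applies: +113.2 × 5/9 = +62.8889°C.
Final Celsius temperature: 266.4500 + 62.8889 = 329.3389°C.
In Fahrenheit: 329.3389 × 1.8 + 32 = 624.8°F.

624.8°F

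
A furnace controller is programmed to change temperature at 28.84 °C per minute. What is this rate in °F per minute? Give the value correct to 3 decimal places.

51.912 °F/minute

Since only a temperature interval is involved, the additive offset between the scales drops out.
A change of 1°C is a change of 1.8°F, so 28.84 × 1.8 = 51.912.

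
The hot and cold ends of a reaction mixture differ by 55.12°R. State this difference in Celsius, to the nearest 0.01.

Only the scale ratio 5/9 matters for a change in temperature.
55.12 × 5/9 = 30.62.

30.62°C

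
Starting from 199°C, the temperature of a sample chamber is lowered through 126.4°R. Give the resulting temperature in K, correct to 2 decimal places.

The 126.4°R change is an interval, so only the factor 5/9 applies: -126.4 × 5/9 = -70.2222°C.
Final Celsius temperature: 199.0000 - 70.2222 = 128.7778°C.
In kelvin: 128.7778 + 273.15 = 401.93 K.

401.93 K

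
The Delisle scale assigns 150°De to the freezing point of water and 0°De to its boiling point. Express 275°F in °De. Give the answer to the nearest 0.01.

First in Celsius: (275 - 32) × 5/9 = 135.0000°C.
Linearly onto the Delisle scale: 150 + (135.0000 / 100) × (0 - 150) = -52.50°De.

-52.50°De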